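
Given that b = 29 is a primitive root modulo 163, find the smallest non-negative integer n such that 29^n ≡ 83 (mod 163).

116

Baby-step giant-step with m = ceil(sqrt(162)) = 13.
Baby table (29^j mod 163 for j=0..12):
  0:1  1:29  2:26  3:102  4:24  5:44  6:135  7:3
  8:87  9:78  10:143  11:72  12:132
Giant step factor: 29^(-13) ≡ 130 (mod 163).
Scan 83·130^i mod 163 for i = 0, 1, …:
  i=0: 83   i=1: 32   i=2: 85   i=3: 129
  i=4: 144   i=5: 138   i=6: 10   i=7: 159
  i=8: 132
Match at i=8, j=12: n = 8·13 + 12 = 116.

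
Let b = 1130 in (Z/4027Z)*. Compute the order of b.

183

The order of 1130 must divide p − 1 = 4026 = 2 · 3 · 11 · 61.
Divisors: 1, 2, 3, 6, 11, 22, 33, 61, 66, 122, 183, 366, 671, 1342, 2013, 4026.
Check each in increasing order: 1130^1 ≡ 1130;  1130^2 ≡ 341;  1130^3 ≡ 2765;  1130^6 ≡ 1979;  1130^11 ≡ 3277;  1130^22 ≡ 2747;  1130^33 ≡ 1574;  1130^61 ≡ 1820;  1130^66 ≡ 871;  1130^122 ≡ 2206;  1130^183 ≡ 1.
Smallest exponent giving 1 is 183.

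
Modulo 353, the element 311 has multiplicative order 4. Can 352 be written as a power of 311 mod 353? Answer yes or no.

yes

352 ∈ ⟨311⟩ iff 352^4 ≡ 1 (mod 353), since |⟨311⟩| = 4.
352^4 mod 353 = 1.
Since 1 = 1, 352 lies in the subgroup.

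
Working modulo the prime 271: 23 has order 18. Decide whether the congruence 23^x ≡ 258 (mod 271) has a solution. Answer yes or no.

⟨23⟩ has order 18; its elements mod 271 are {1, 13, 23, 28, 29, 93, 102, 106, 125, 146, 165, 169, 178, 242, 243, 248, 258, 270}.
258 is in this set.

yes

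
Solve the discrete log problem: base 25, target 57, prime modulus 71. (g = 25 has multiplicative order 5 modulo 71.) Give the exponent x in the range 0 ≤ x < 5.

Successive powers of 25 modulo 71:
  25^0=1  25^1=25  25^2=57
So 25^2 ≡ 57 (mod 71), giving x = 2.

2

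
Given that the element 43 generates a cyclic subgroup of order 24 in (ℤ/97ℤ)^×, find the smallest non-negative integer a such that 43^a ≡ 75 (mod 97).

18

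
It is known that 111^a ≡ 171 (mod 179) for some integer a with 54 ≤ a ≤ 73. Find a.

Compute 111^54 mod 179 = 14, then multiply by 111 repeatedly:
  111^54=14  111^55=122  111^56=117  111^57=99  111^58=70
  111^59=73  111^60=48  111^61=137  111^62=171
Found 171 at exponent 62.

62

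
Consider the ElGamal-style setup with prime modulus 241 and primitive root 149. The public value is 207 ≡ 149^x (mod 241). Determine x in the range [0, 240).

233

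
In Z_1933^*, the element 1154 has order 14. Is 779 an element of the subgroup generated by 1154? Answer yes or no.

⟨1154⟩ has order 14; its elements mod 1933 are {1, 121, 458, 639, 779, 823, 933, 1000, 1110, 1154, 1294, 1475, 1812, 1932}.
779 is in this set.

yes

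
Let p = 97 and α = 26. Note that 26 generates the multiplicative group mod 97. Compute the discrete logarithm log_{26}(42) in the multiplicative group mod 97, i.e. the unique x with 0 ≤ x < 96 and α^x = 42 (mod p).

Baby-step giant-step with m = ceil(sqrt(96)) = 10.
Baby table (26^j mod 97 for j=0..9):
  0:1  1:26  2:94  3:19  4:9  5:40  6:70  7:74
  8:81  9:69
Giant step factor: 26^(-10) ≡ 95 (mod 97).
Scan 42·95^i mod 97 for i = 0, 1, …:
  i=0: 42   i=1: 13   i=2: 71   i=3: 52
  i=4: 90   i=5: 14   i=6: 69
Match at i=6, j=9: x = 6·10 + 9 = 69.

69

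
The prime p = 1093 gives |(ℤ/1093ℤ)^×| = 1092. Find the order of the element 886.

182

The order of 886 must divide p − 1 = 1092 = 2^2 · 3 · 7 · 13.
Divisors: 1, 2, 3, 4, 6, 7, 12, 13, 14, 21, 26, 28, 39, 42, 52, 78, 84, 91, 156, 182, 273, 364, 546, 1092.
Check each in increasing order: 886^1 ≡ 886;  886^2 ≡ 222;  886^3 ≡ 1045;  886^4 ≡ 99;  886^6 ≡ 118;  886^7 ≡ 713;  886^12 ≡ 808;  886^13 ≡ 1066;  886^14 ≡ 124;  886^21 ≡ 972;  886^26 ≡ 729;  886^28 ≡ 74;  886^39 ≡ 1084;  886^42 ≡ 432;  886^52 ≡ 243;  886^78 ≡ 81;  886^84 ≡ 814;  886^91 ≡ 1092;  886^156 ≡ 3;  886^182 ≡ 1.
Smallest exponent giving 1 is 182.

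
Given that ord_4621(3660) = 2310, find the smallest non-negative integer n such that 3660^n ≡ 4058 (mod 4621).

Baby-step giant-step with m = ceil(sqrt(2310)) = 49.
Baby table (3660^j mod 4621 for j=0..48):
  0:1  1:3660  2:3942  3:958  4:3562  5:1079  6:2806  7:2098
  8:3199  9:3347  10:4370  11:919  12:4073  13:4455  14:2412  15:1810
  16:2707  17:196  18:1105  19:925  20:2928  21:381  22:3539  23:77
  24:4560  25:3169  26:4451  27:1635  28:4526  29:3496  30:4432  31:1410
  32:3564  33:3778  34:1448  35:4014  36:1081  37:884  38:740  39:494
  40:1229  41:1907  42:1910  43:3648  44:1611  45:4485  46:1308  47:4545
  48:3721
Giant step factor: 3660^(-49) ≡ 544 (mod 4621).
Scan 4058·544^i mod 4621 for i = 0, 1, …:
  i=0: 4058   i=1: 3335   i=2: 2808   i=3: 2622
  i=4: 3100   i=5: 4356   i=6: 3712   i=7: 4572
  i=8: 1070   i=9: 4455
Match at i=9, j=13: n = 9·49 + 13 = 454.

454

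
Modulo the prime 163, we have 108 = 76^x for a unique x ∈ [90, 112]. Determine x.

107

Compute 76^90 mod 163 = 140, then multiply by 76 repeatedly:
  76^90=140  76^91=45  76^92=160  76^93=98  76^94=113
  76^95=112  76^96=36  76^97=128  76^98=111  76^99=123
  76^100=57  76^101=94  76^102=135  76^103=154  76^104=131
  76^105=13  76^106=10  76^107=108
Found 108 at exponent 107.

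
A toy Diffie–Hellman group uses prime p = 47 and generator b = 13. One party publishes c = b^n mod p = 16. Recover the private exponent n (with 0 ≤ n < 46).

40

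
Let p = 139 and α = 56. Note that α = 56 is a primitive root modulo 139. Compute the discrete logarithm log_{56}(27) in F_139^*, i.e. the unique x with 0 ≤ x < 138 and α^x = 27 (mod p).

57

Baby-step giant-step with m = ceil(sqrt(138)) = 12.
Baby table (56^j mod 139 for j=0..11):
  0:1  1:56  2:78  3:59  4:107  5:15  6:6  7:58
  8:51  9:76  10:86  11:90
Giant step factor: 56^(-12) ≡ 112 (mod 139).
Scan 27·112^i mod 139 for i = 0, 1, …:
  i=0: 27   i=1: 105   i=2: 84   i=3: 95
  i=4: 76
Match at i=4, j=9: x = 4·12 + 9 = 57.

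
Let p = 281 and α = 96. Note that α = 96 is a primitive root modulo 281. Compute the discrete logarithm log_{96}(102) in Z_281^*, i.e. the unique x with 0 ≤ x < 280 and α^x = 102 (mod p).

Baby-step giant-step with m = ceil(sqrt(280)) = 17.
Baby table (96^j mod 281 for j=0..16):
  0:1  1:96  2:224  3:148  4:158  5:275  6:267  7:61
  8:236  9:176  10:36  11:84  12:196  13:270  14:68  15:65
  16:58
Giant step factor: 96^(-17) ≡ 27 (mod 281).
Scan 102·27^i mod 281 for i = 0, 1, …:
  i=0: 102   i=1: 225   i=2: 174   i=3: 202
  i=4: 115   i=5: 14   i=6: 97   i=7: 90
  i=8: 182   i=9: 137   i=10: 46   i=11: 118
  i=12: 95   i=13: 36
Match at i=13, j=10: x = 13·17 + 10 = 231.

231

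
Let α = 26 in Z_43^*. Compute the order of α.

42

The order of 26 must divide p − 1 = 42 = 2 · 3 · 7.
Divisors: 1, 2, 3, 6, 7, 14, 21, 42.
Check each in increasing order: 26^1 ≡ 26;  26^2 ≡ 31;  26^3 ≡ 32;  26^6 ≡ 35;  26^7 ≡ 7;  26^14 ≡ 6;  26^21 ≡ 42;  26^42 ≡ 1.
Smallest exponent giving 1 is 42.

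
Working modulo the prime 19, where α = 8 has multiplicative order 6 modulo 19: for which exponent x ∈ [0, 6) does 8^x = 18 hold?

3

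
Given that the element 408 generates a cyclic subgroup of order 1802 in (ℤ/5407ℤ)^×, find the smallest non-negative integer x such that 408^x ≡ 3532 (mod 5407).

Baby-step giant-step with m = ceil(sqrt(1802)) = 43.
Baby table (408^j mod 5407 for j=0..42):
  0:1  1:408  2:4254  3:5392  4:4694  5:1074  6:225  7:5288
  8:111  9:2032  10:1785  11:3742  12:1962  13:260  14:3347  15:3012
  16:1507  17:3865  18:3483  19:4430  20:1502  21:1825  22:3841  23:4505
  24:5067  25:1862  26:2716  27:5100  28:4512  29:2516  30:4605  31:2611
  32:109  33:1216  34:4091  35:3772  36:3388  37:3519  38:2897  39:3250
  40:1285  41:5208  42:5320
Giant step factor: 408^(-43) ≡ 4304 (mod 5407).
Scan 3532·4304^i mod 5407 for i = 0, 1, …:
  i=0: 3532   i=1: 2651   i=2: 1134   i=3: 3622
  i=4: 707   i=5: 4194   i=6: 2410   i=7: 2014
  i=8: 835   i=9: 3592     …   i=23: 1647
  i=24: 111
Match at i=24, j=8: x = 24·43 + 8 = 1040.

1040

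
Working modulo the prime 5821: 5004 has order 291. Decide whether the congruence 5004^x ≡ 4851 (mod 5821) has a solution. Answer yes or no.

no

4851 ∈ ⟨5004⟩ iff 4851^291 ≡ 1 (mod 5821), since |⟨5004⟩| = 291.
4851^291 mod 5821 = 4537.
Since 4537 ≠ 1, 4851 does not lie in the subgroup.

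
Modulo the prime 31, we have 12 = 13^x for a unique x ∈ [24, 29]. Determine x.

29

Compute 13^24 mod 31 = 2, then multiply by 13 repeatedly:
  13^24=2  13^25=26  13^26=28  13^27=23  13^28=20
  13^29=12
Found 12 at exponent 29.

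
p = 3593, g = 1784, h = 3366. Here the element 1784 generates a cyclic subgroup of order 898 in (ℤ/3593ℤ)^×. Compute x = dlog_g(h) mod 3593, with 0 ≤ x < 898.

668

Baby-step giant-step with m = ceil(sqrt(898)) = 30.
Baby table (1784^j mod 3593 for j=0..29):
  0:1  1:1784  2:2851  3:2089  4:835  5:2138  6:2019  7:1710
  8:183  9:3102  10:748  11:1429  12:1899  13:3210  14:2991  15:339
  16:1152  17:3565  18:350  19:2811  20:2589  21:1771  22:1217  23:956
  24:2422  25:2062  26:2969  27:614  28:3104  29:723
Giant step factor: 1784^(-30) ≡ 3397 (mod 3593).
Scan 3366·3397^i mod 3593 for i = 0, 1, …:
  i=0: 3366   i=1: 1376   i=2: 3372   i=3: 200
  i=4: 323   i=5: 1366   i=6: 1739   i=7: 491
  i=8: 775   i=9: 2599     …   i=21: 714
  i=22: 183
Match at i=22, j=8: x = 22·30 + 8 = 668.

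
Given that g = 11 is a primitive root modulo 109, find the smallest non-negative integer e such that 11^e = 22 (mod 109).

Successive powers of 11 modulo 109:
  11^0=1  11^1=11  11^2=12  11^3=23  11^4=35  11^5=58
  11^6=93  11^7=42  11^8=26  11^9=68  11^10=94  11^11=53
  11^12=38  11^13=91  11^14=20  11^15=2  11^16=22
So 11^16 ≡ 22 (mod 109), giving e = 16.

16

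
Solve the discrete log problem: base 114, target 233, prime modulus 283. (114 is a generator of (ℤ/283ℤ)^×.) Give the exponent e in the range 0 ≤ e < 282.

82

Baby-step giant-step with m = ceil(sqrt(282)) = 17.
Baby table (114^j mod 283 for j=0..16):
  0:1  1:114  2:261  3:39  4:201  5:274  6:106  7:198
  8:215  9:172  10:81  11:178  12:199  13:46  14:150  15:120
  16:96
Giant step factor: 114^(-17) ≡ 213 (mod 283).
Scan 233·213^i mod 283 for i = 0, 1, …:
  i=0: 233   i=1: 104   i=2: 78   i=3: 200
  i=4: 150
Match at i=4, j=14: e = 4·17 + 14 = 82.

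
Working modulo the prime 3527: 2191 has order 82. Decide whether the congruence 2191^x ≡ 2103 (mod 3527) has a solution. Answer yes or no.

no

2103 ∈ ⟨2191⟩ iff 2103^82 ≡ 1 (mod 3527), since |⟨2191⟩| = 82.
2103^82 mod 3527 = 401.
Since 401 ≠ 1, 2103 does not lie in the subgroup.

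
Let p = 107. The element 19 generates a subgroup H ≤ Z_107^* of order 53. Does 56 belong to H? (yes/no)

56 ∈ ⟨19⟩ iff 56^53 ≡ 1 (mod 107), since |⟨19⟩| = 53.
56^53 mod 107 = 1.
Since 1 = 1, 56 lies in the subgroup.

yes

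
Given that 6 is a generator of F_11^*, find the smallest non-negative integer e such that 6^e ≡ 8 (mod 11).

7

Successive powers of 6 modulo 11:
  6^0=1  6^1=6  6^2=3  6^3=7  6^4=9  6^5=10
  6^6=5  6^7=8
So 6^7 ≡ 8 (mod 11), giving e = 7.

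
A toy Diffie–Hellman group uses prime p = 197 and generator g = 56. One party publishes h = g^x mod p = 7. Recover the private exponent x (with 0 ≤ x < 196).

122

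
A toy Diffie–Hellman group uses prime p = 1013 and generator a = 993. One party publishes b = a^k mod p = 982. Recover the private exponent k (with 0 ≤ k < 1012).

491

Baby-step giant-step with m = ceil(sqrt(1012)) = 32.
Baby table (993^j mod 1013 for j=0..31):
  0:1  1:993  2:400  3:104  4:959  5:67  6:686  7:462
  8:890  9:434  10:437  11:377  12:564  13:876  14:714  15:915
  16:947  17:307  18:951  19:227  20:525  21:643  22:309  23:911
  24:14  25:733  26:535  27:443  28:257  29:938  30:487  31:390
Giant step factor: 993^(-32) ≡ 10 (mod 1013).
Scan 982·10^i mod 1013 for i = 0, 1, …:
  i=0: 982   i=1: 703   i=2: 952   i=3: 403
  i=4: 991   i=5: 793   i=6: 839   i=7: 286
  i=8: 834   i=9: 236     …   i=14: 139
  i=15: 377
Match at i=15, j=11: k = 15·32 + 11 = 491.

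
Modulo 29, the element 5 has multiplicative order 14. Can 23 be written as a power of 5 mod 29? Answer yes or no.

yes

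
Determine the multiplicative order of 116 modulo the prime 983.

The order of 116 must divide p − 1 = 982 = 2 · 491.
Divisors: 1, 2, 491, 982.
Check each in increasing order: 116^1 ≡ 116;  116^2 ≡ 677;  116^491 ≡ 982;  116^982 ≡ 1.
Smallest exponent giving 1 is 982.

982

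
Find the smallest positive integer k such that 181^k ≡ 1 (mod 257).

The order of 181 must divide p − 1 = 256 = 2^8.
Divisors: 1, 2, 4, 8, 16, 32, 64, 128, 256.
Check each in increasing order: 181^1 ≡ 181;  181^2 ≡ 122;  181^4 ≡ 235;  181^8 ≡ 227;  181^16 ≡ 129;  181^32 ≡ 193;  181^64 ≡ 241;  181^128 ≡ 256;  181^256 ≡ 1.
Smallest exponent giving 1 is 256.

256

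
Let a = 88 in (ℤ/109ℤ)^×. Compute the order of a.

54

The order of 88 must divide p − 1 = 108 = 2^2 · 3^3.
Divisors: 1, 2, 3, 4, 6, 9, 12, 18, 27, 36, 54, 108.
Check each in increasing order: 88^1 ≡ 88;  88^2 ≡ 5;  88^3 ≡ 4;  88^4 ≡ 25;  88^6 ≡ 16;  88^9 ≡ 64;  88^12 ≡ 38;  88^18 ≡ 63;  88^27 ≡ 108;  88^36 ≡ 45;  88^54 ≡ 1.
Smallest exponent giving 1 is 54.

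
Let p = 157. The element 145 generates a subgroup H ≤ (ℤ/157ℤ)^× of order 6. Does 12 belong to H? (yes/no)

yes

12 ∈ ⟨145⟩ iff 12^6 ≡ 1 (mod 157), since |⟨145⟩| = 6.
12^6 mod 157 = 1.
Since 1 = 1, 12 lies in the subgroup.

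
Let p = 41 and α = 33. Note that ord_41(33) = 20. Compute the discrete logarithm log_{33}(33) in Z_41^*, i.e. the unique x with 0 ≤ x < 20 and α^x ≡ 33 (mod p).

Successive powers of 33 modulo 41:
  33^0=1  33^1=33
So 33^1 ≡ 33 (mod 41), giving x = 1.

1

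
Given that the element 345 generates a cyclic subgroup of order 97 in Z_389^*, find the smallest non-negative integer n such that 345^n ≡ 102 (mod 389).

84

Baby-step giant-step with m = ceil(sqrt(97)) = 10.
Baby table (345^j mod 389 for j=0..9):
  0:1  1:345  2:380  3:7  4:81  5:326  6:49  7:178
  8:337  9:343
Giant step factor: 345^(-10) ≡ 325 (mod 389).
Scan 102·325^i mod 389 for i = 0, 1, …:
  i=0: 102   i=1: 85   i=2: 6   i=3: 5
  i=4: 69   i=5: 252   i=6: 210   i=7: 175
  i=8: 81
Match at i=8, j=4: n = 8·10 + 4 = 84.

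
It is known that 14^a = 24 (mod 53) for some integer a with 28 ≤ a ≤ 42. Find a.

Compute 14^28 mod 53 = 16, then multiply by 14 repeatedly:
  14^28=16  14^29=12  14^30=9  14^31=20  14^32=15
  14^33=51  14^34=25  14^35=32  14^36=24
Found 24 at exponent 36.

36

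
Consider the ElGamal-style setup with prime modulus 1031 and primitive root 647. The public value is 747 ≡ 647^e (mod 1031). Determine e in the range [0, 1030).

956

Baby-step giant-step with m = ceil(sqrt(1030)) = 33.
Baby table (647^j mod 1031 for j=0..32):
  0:1  1:647  2:23  3:447  4:529  5:1002  6:826  7:364
  8:440  9:124  10:841  11:790  12:785  13:643  14:528  15:355
  16:803  17:948  18:942  19:153  20:15  21:426  22:345  23:519
  24:718  25:596  26:18  27:305  28:414  29:829  30:243  31:509
  32:434
Giant step factor: 647^(-33) ≡ 831 (mod 1031).
Scan 747·831^i mod 1031 for i = 0, 1, …:
  i=0: 747   i=1: 95   i=2: 589   i=3: 765
  i=4: 619   i=5: 951   i=6: 535   i=7: 224
  i=8: 564   i=9: 610     …   i=27: 70
  i=28: 434
Match at i=28, j=32: e = 28·33 + 32 = 956.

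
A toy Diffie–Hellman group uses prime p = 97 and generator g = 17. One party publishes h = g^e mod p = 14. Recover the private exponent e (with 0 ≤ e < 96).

73

Baby-step giant-step with m = ceil(sqrt(96)) = 10.
Baby table (17^j mod 97 for j=0..9):
  0:1  1:17  2:95  3:63  4:4  5:68  6:89  7:58
  8:16  9:78
Giant step factor: 17^(-10) ≡ 3 (mod 97).
Scan 14·3^i mod 97 for i = 0, 1, …:
  i=0: 14   i=1: 42   i=2: 29   i=3: 87
  i=4: 67   i=5: 7   i=6: 21   i=7: 63
Match at i=7, j=3: e = 7·10 + 3 = 73.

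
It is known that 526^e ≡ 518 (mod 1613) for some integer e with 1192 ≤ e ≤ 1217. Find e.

1217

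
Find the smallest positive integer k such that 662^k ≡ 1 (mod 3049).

381

The order of 662 must divide p − 1 = 3048 = 2^3 · 3 · 127.
Divisors: 1, 2, 3, 4, 6, 8, 12, 24, 127, 254, 381, 508, 762, 1016, 1524, 3048.
Check each in increasing order: 662^1 ≡ 662;  662^2 ≡ 2237;  662^3 ≡ 2129;  662^4 ≡ 760;  662^6 ≡ 1827;  662^8 ≡ 1339;  662^12 ≡ 2323;  662^24 ≡ 2648;  662^127 ≡ 532;  662^254 ≡ 2516;  662^381 ≡ 1.
Smallest exponent giving 1 is 381.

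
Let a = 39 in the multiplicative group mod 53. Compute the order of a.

52

The order of 39 must divide p − 1 = 52 = 2^2 · 13.
Divisors: 1, 2, 4, 13, 26, 52.
Check each in increasing order: 39^1 ≡ 39;  39^2 ≡ 37;  39^4 ≡ 44;  39^13 ≡ 30;  39^26 ≡ 52;  39^52 ≡ 1.
Smallest exponent giving 1 is 52.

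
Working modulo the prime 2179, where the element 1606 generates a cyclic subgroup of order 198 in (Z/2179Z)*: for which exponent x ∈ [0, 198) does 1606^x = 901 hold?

Baby-step giant-step with m = ceil(sqrt(198)) = 15.
Baby table (1606^j mod 2179 for j=0..14):
  0:1  1:1606  2:1479  3:164  4:1904  5:687  6:748  7:659
  8:1539  9:648  10:1305  11:1811  12:1680  13:478  14:660
Giant step factor: 1606^(-15) ≡ 891 (mod 2179).
Scan 901·891^i mod 2179 for i = 0, 1, …:
  i=0: 901   i=1: 919   i=2: 1704   i=3: 1680
Match at i=3, j=12: x = 3·15 + 12 = 57.

57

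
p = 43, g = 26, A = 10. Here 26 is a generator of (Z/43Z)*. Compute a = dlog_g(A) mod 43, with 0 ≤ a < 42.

Successive powers of 26 modulo 43:
  26^0=1  26^1=26  26^2=31  26^3=32  26^4=15  26^5=3
  26^6=35  26^7=7  26^8=10
So 26^8 ≡ 10 (mod 43), giving a = 8.

8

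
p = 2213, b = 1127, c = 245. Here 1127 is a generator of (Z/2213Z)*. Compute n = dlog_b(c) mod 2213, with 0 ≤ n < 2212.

1667

Baby-step giant-step with m = ceil(sqrt(2212)) = 48.
Baby table (1127^j mod 2213 for j=0..47):
  0:1  1:1127  2:2080  3:593  4:2198  5:799  6:1995  7:2170
  8:225  9:1293  10:1057  11:645  12:1051  13:522  14:1849  15:1390
  16:1939  17:1022  18:1034  19:1280  20:1897  21:161  22:2194  23:717
  24:314  25:2011  26:285  27:310  28:1929  29:817  30:151  31:1989
  32:2047  33:1023  34:2161  35:1147  36:277  37:146  38:780  39:499
  40:271  41:23  42:1578  43:1367  44:361  45:1868  46:673  47:1625
Giant step factor: 1127^(-48) ≡ 1987 (mod 2213).
Scan 245·1987^i mod 2213 for i = 0, 1, …:
  i=0: 245   i=1: 2168   i=2: 1318   i=3: 887
  i=4: 921   i=5: 2089   i=6: 1468   i=7: 182
  i=8: 915   i=9: 1232     …   i=33: 886
  i=34: 1147
Match at i=34, j=35: n = 34·48 + 35 = 1667.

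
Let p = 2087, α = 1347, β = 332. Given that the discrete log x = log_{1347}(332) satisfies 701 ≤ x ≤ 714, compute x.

Compute 1347^701 mod 2087 = 332, then multiply by 1347 repeatedly:
  1347^701=332
Found 332 at exponent 701.

701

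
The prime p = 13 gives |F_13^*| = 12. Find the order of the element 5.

4

The order of 5 must divide p − 1 = 12 = 2^2 · 3.
Divisors: 1, 2, 3, 4, 6, 12.
Check each in increasing order: 5^1 ≡ 5;  5^2 ≡ 12;  5^3 ≡ 8;  5^4 ≡ 1.
Smallest exponent giving 1 is 4.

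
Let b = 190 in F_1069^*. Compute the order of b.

The order of 190 must divide p − 1 = 1068 = 2^2 · 3 · 89.
Divisors: 1, 2, 3, 4, 6, 12, 89, 178, 267, 356, 534, 1068.
Check each in increasing order: 190^1 ≡ 190;  190^2 ≡ 823;  190^3 ≡ 296;  190^4 ≡ 652;  190^6 ≡ 1027;  190^12 ≡ 695;  190^89 ≡ 820;  190^178 ≡ 1068;  190^267 ≡ 249;  190^356 ≡ 1.
Smallest exponent giving 1 is 356.

356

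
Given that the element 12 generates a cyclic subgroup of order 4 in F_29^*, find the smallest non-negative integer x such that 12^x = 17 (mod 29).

3

Successive powers of 12 modulo 29:
  12^0=1  12^1=12  12^2=28  12^3=17
So 12^3 ≡ 17 (mod 29), giving x = 3.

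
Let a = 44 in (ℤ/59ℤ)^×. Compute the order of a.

58

The order of 44 must divide p − 1 = 58 = 2 · 29.
Divisors: 1, 2, 29, 58.
Check each in increasing order: 44^1 ≡ 44;  44^2 ≡ 48;  44^29 ≡ 58;  44^58 ≡ 1.
Smallest exponent giving 1 is 58.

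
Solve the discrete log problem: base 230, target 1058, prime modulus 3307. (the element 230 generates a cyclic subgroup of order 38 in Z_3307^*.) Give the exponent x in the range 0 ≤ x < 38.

35

Successive powers of 230 modulo 3307:
  230^0=1  230^1=230  230^2=3295  230^3=547  230^4=144  230^5=50
  230^6=1579  230^7=2707  230^8=894  230^9=586  230^10=2500  230^11=2889
  230^12=3070  230^13=1709  230^14=2844  230^15=2641  230^16=2249  230^17=1378
  230^18=2775  230^19=3306  230^20=3077  230^21=12  230^22=2760  230^23=3163
  230^24=3257  230^25=1728  230^26=600  230^27=2413  230^28=2721  230^29=807
  230^30=418  230^31=237  230^32=1598  230^33=463  230^34=666  230^35=1058
So 230^35 ≡ 1058 (mod 3307), giving x = 35.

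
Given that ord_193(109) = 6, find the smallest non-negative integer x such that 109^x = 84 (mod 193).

4

Successive powers of 109 modulo 193:
  109^0=1  109^1=109  109^2=108  109^3=192  109^4=84
So 109^4 ≡ 84 (mod 193), giving x = 4.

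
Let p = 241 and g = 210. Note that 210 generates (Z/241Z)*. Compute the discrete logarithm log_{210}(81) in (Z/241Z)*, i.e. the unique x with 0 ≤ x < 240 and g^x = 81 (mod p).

Baby-step giant-step with m = ceil(sqrt(240)) = 16.
Baby table (210^j mod 241 for j=0..15):
  0:1  1:210  2:238  3:93  4:9  5:203  6:214  7:114
  8:81  9:140  10:239  11:62  12:6  13:55  14:223  15:76
Giant step factor: 210^(-16) ≡ 183 (mod 241).
Scan 81·183^i mod 241 for i = 0, 1, …:
  i=0: 81
Match at i=0, j=8: x = 0·16 + 8 = 8.

8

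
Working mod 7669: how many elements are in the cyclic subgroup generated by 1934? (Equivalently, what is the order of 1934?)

7668

The order of 1934 must divide p − 1 = 7668 = 2^2 · 3^3 · 71.
Divisors: 1, 2, 3, 4, 6, 9, 12, 18, 27, 36, 54, 71, 108, 142, 213, 284, 426, 639, 852, 1278, 1917, 2556, 3834, 7668.
Check each in increasing order: 1934^1 ≡ 1934;  1934^2 ≡ 5553;  1934^3 ≡ 2902;  1934^4 ≡ 6429;  1934^6 ≡ 1042;  1934^9 ≡ 2298;  1934^12 ≡ 4435;  1934^18 ≡ 4532;  1934^27 ≡ 34;  1934^36 ≡ 1442;  1934^54 ≡ 1156;  1934^71 ≡ 3383;  1934^108 ≡ 1930;  1934^142 ≡ 2541;  1934^213 ≡ 6923;  1934^284 ≡ 7052;  1934^426 ≡ 4348;  1934^639 ≡ 379;  1934^852 ≡ 1019;  1934^1278 ≡ 5599;  1934^1917 ≡ 5377;  1934^2556 ≡ 5598;  1934^3834 ≡ 7668;  1934^7668 ≡ 1.
Smallest exponent giving 1 is 7668.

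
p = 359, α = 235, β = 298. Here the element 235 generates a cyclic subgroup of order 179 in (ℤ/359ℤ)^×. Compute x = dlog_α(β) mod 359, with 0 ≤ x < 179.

2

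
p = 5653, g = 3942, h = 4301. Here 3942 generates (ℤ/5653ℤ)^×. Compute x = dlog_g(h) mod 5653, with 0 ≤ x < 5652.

Baby-step giant-step with m = ceil(sqrt(5652)) = 76.
Baby table (3942^j mod 5653 for j=0..75):
  0:1  1:3942  2:4920  3:4850  4:254  5:687  6:367  7:5199
  8:2333  9:4908  10:2770  11:3397  12:4670  13:2972  14:2608  15:3582
  16:4703  17:3039  18:1031  19:5348  20:1779  21:3098  22:1836  23:1672
  24:5279  25:1125  26:2798  27:713  28:1105  29:3100  30:4067  31:206
  32:3673  33:1633  34:4172  35:1447  36:197  37:2113  38:2577  39:93
  40:4814  41:5320  42:4463  43:1010  44:1708  45:213  46:3002  47:2155
  48:4204  49:3225  50:5006  51:4682  52:5052  53:5118  54:5252  55:2098
  56:5630  57:5435  58:5553  59:1510  60:5464  61:1158  62:2865  63:4789
  64:2871  65:176  66:4126  67:1011  68:5650  69:5133  70:2199  71:2409
  72:4891  73:3592  74:4552  75:1362
Giant step factor: 3942^(-76) ≡ 5632 (mod 5653).
Scan 4301·5632^i mod 5653 for i = 0, 1, …:
  i=0: 4301   i=1: 127   i=2: 2986   i=3: 5130
  i=4: 5330   i=5: 1130   i=6: 4535   i=7: 866
  i=8: 4426   i=9: 3155     …   i=30: 2012
  i=31: 2972
Match at i=31, j=13: x = 31·76 + 13 = 2369.

2369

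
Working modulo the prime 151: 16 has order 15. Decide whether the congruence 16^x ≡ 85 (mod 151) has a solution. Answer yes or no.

yes

⟨16⟩ has order 15; its elements mod 151 are {1, 2, 4, 8, 16, 19, 32, 38, 59, 64, 76, 85, 105, 118, 128}.
85 is in this set.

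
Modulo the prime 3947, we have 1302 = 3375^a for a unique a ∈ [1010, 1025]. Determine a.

Compute 3375^1010 mod 3947 = 1732, then multiply by 3375 repeatedly:
  3375^1010=1732  3375^1011=3940  3375^1012=57  3375^1013=2919  3375^1014=3860
  3375^1015=2400  3375^1016=756  3375^1017=1738  3375^1018=508  3375^1019=1502
  3375^1020=1302
Found 1302 at exponent 1020.

1020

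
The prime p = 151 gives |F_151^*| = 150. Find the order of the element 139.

The order of 139 must divide p − 1 = 150 = 2 · 3 · 5^2.
Divisors: 1, 2, 3, 5, 6, 10, 15, 25, 30, 50, 75, 150.
Check each in increasing order: 139^1 ≡ 139;  139^2 ≡ 144;  139^3 ≡ 84;  139^5 ≡ 16;  139^6 ≡ 110;  139^10 ≡ 105;  139^15 ≡ 19;  139^25 ≡ 32;  139^30 ≡ 59;  139^50 ≡ 118;  139^75 ≡ 1.
Smallest exponent giving 1 is 75.

75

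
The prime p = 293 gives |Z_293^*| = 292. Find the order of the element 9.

146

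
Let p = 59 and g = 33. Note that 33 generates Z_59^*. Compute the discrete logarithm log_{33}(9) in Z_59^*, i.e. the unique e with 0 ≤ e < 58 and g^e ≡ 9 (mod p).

40

Baby-step giant-step with m = ceil(sqrt(58)) = 8.
Baby table (33^j mod 59 for j=0..7):
  0:1  1:33  2:27  3:6  4:21  5:44  6:36  7:8
Giant step factor: 33^(-8) ≡ 19 (mod 59).
Scan 9·19^i mod 59 for i = 0, 1, …:
  i=0: 9   i=1: 53   i=2: 4   i=3: 17
  i=4: 28   i=5: 1
Match at i=5, j=0: e = 5·8 + 0 = 40.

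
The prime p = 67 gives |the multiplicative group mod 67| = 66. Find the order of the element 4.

33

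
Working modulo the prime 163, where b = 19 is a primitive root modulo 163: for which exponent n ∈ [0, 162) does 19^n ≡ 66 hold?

Baby-step giant-step with m = ceil(sqrt(162)) = 13.
Baby table (19^j mod 163 for j=0..12):
  0:1  1:19  2:35  3:13  4:84  5:129  6:6  7:114
  8:47  9:78  10:15  11:122  12:36
Giant step factor: 19^(-13) ≡ 107 (mod 163).
Scan 66·107^i mod 163 for i = 0, 1, …:
  i=0: 66   i=1: 53   i=2: 129
Match at i=2, j=5: n = 2·13 + 5 = 31.

31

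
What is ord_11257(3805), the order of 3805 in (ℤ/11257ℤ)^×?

The order of 3805 must divide p − 1 = 11256 = 2^3 · 3 · 7 · 67.
Divisors: 1, 2, 3, 4, 6, 7, 8, 12, 14, 21, 24, 28, 42, 56, 67, 84, 134, 168, 201, 268, 402, 469, 536, 804, 938, 1407, 1608, 1876, 2814, 3752, 5628, 11256.
Check each in increasing order: 3805^1 ≡ 3805;  3805^2 ≡ 1523;  3805^3 ≡ 8917;  3805^4 ≡ 587;  3805^6 ≡ 4698;  3805^7 ≡ 11031;  3805^8 ≡ 6859;  3805^12 ≡ 7484;  3805^14 ≡ 6048;  3805^21 ≡ 6506;  3805^24 ≡ 6681;  3805^28 ≡ 4311;  3805^42 ≡ 1716;  3805^56 ≡ 10671;  3805^67 ≡ 10347;  3805^84 ≡ 6579;  3805^134 ≡ 6339;  3805^168 ≡ 76;  3805^201 ≡ 6351;  3805^268 ≡ 6688;  3805^402 ≡ 1370;  3805^469 ≡ 2827;  3805^536 ≡ 5283;  3805^804 ≡ 8238;  3805^938 ≡ 10716;  3805^1407 ≡ 1545;  3805^1608 ≡ 7448;  3805^1876 ≡ 11256;  3805^2814 ≡ 541;  3805^3752 ≡ 1.
Smallest exponent giving 1 is 3752.

3752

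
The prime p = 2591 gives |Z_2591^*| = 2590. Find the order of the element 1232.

2590

The order of 1232 must divide p − 1 = 2590 = 2 · 5 · 7 · 37.
Divisors: 1, 2, 5, 7, 10, 14, 35, 37, 70, 74, 185, 259, 370, 518, 1295, 2590.
Check each in increasing order: 1232^1 ≡ 1232;  1232^2 ≡ 2089;  1232^5 ≡ 2353;  1232^7 ≡ 290;  1232^10 ≡ 2233;  1232^14 ≡ 1188;  1232^35 ≡ 2445;  1232^37 ≡ 744;  1232^70 ≡ 588;  1232^74 ≡ 1653;  1232^185 ≡ 741;  1232^259 ≡ 1921;  1232^370 ≡ 2380;  1232^518 ≡ 657;  1232^1295 ≡ 2590;  1232^2590 ≡ 1.
Smallest exponent giving 1 is 2590.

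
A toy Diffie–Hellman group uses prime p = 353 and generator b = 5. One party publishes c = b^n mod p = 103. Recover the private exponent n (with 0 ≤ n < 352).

Baby-step giant-step with m = ceil(sqrt(352)) = 19.
Baby table (5^j mod 353 for j=0..18):
  0:1  1:5  2:25  3:125  4:272  5:301  6:93  7:112
  8:207  9:329  10:233  11:106  12:177  13:179  14:189  15:239
  16:136  17:327  18:223
Giant step factor: 5^(-19) ≡ 145 (mod 353).
Scan 103·145^i mod 353 for i = 0, 1, …:
  i=0: 103   i=1: 109   i=2: 273   i=3: 49
  i=4: 45   i=5: 171   i=6: 85   i=7: 323
  i=8: 239
Match at i=8, j=15: n = 8·19 + 15 = 167.

167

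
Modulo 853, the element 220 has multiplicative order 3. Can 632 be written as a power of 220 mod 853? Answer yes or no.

632 ∈ ⟨220⟩ iff 632^3 ≡ 1 (mod 853), since |⟨220⟩| = 3.
632^3 mod 853 = 1.
Since 1 = 1, 632 lies in the subgroup.

yes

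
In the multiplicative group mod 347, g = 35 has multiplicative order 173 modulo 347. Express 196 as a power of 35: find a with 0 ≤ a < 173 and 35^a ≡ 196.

Baby-step giant-step with m = ceil(sqrt(173)) = 14.
Baby table (35^j mod 347 for j=0..13):
  0:1  1:35  2:184  3:194  4:197  5:302  6:160  7:48
  8:292  9:157  10:290  11:87  12:269  13:46
Giant step factor: 35^(-14) ≡ 161 (mod 347).
Scan 196·161^i mod 347 for i = 0, 1, …:
  i=0: 196   i=1: 326   i=2: 89   i=3: 102
  i=4: 113   i=5: 149   i=6: 46
Match at i=6, j=13: a = 6·14 + 13 = 97.

97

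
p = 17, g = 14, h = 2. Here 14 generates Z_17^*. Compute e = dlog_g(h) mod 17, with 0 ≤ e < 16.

14

Successive powers of 14 modulo 17:
  14^0=1  14^1=14  14^2=9  14^3=7  14^4=13  14^5=12
  14^6=15  14^7=6  14^8=16  14^9=3  14^10=8  14^11=10
  14^12=4  14^13=5  14^14=2
So 14^14 ≡ 2 (mod 17), giving e = 14.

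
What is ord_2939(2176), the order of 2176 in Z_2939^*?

2938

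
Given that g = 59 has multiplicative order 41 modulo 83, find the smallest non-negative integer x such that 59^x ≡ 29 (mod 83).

10

Baby-step giant-step with m = ceil(sqrt(41)) = 7.
Baby table (59^j mod 83 for j=0..6):
  0:1  1:59  2:78  3:37  4:25  5:64  6:41
Giant step factor: 59^(-7) ≡ 7 (mod 83).
Scan 29·7^i mod 83 for i = 0, 1, …:
  i=0: 29   i=1: 37
Match at i=1, j=3: x = 1·7 + 3 = 10.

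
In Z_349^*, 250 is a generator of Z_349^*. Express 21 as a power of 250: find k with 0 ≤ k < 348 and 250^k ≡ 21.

Baby-step giant-step with m = ceil(sqrt(348)) = 19.
Baby table (250^j mod 349 for j=0..18):
  0:1  1:250  2:29  3:270  4:143  5:152  6:308  7:220
  8:207  9:98  10:70  11:50  12:285  13:54  14:238  15:170
  16:271  17:44  18:181
Giant step factor: 250^(-19) ≡ 317 (mod 349).
Scan 21·317^i mod 349 for i = 0, 1, …:
  i=0: 21   i=1: 26   i=2: 215   i=3: 100
  i=4: 290   i=5: 143
Match at i=5, j=4: k = 5·19 + 4 = 99.

99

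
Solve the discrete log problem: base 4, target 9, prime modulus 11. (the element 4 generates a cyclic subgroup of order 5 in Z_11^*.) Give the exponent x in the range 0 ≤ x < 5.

Successive powers of 4 modulo 11:
  4^0=1  4^1=4  4^2=5  4^3=9
So 4^3 ≡ 9 (mod 11), giving x = 3.

3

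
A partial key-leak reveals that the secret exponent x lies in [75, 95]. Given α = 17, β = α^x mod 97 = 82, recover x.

79

Compute 17^75 mod 97 = 69, then multiply by 17 repeatedly:
  17^75=69  17^76=9  17^77=56  17^78=79  17^79=82
Found 82 at exponent 79.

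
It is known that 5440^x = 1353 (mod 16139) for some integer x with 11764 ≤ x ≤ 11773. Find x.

11773

Compute 5440^11764 mod 16139 = 8113, then multiply by 5440 repeatedly:
  5440^11764=8113  5440^11765=10694  5440^11766=10404  5440^11767=14426  5440^11768=9622
  5440^11769=4903  5440^11770=10692  5440^11771=15663  5440^11772=8939  5440^11773=1353
Found 1353 at exponent 11773.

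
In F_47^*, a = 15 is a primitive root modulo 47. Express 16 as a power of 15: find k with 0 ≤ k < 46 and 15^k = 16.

10

Baby-step giant-step with m = ceil(sqrt(46)) = 7.
Baby table (15^j mod 47 for j=0..6):
  0:1  1:15  2:37  3:38  4:6  5:43  6:34
Giant step factor: 15^(-7) ≡ 20 (mod 47).
Scan 16·20^i mod 47 for i = 0, 1, …:
  i=0: 16   i=1: 38
Match at i=1, j=3: k = 1·7 + 3 = 10.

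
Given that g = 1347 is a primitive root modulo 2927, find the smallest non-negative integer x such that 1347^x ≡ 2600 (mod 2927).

Baby-step giant-step with m = ceil(sqrt(2926)) = 55.
Baby table (1347^j mod 2927 for j=0..54):
  0:1  1:1347  2:2596  3:1974  4:1262  5:2254  6:839  7:311
  8:356  9:2431  10:2171  11:264  12:1441  13:426  14:130  15:2417
  16:875  17:1971  18:148  19:320  20:771  21:2379  22:2375  23:2841
  24:1238  25:2123  26:2  27:2694  28:2265  29:1021  30:2524  31:1581
  32:1678  33:622  34:712  35:1935  36:1415  37:528  38:2882  39:852
  40:260  41:1907  42:1750  43:1015  44:296  45:640  46:1542  47:1831
  48:1823  49:2755  50:2476  51:1319  52:4  53:2461  54:1603
Giant step factor: 1347^(-55) ≡ 721 (mod 2927).
Scan 2600·721^i mod 2927 for i = 0, 1, …:
  i=0: 2600   i=1: 1320   i=2: 445   i=3: 1802
  i=4: 2581   i=5: 2256   i=6: 2091   i=7: 206
  i=8: 2176   i=9: 24     …   i=50: 1063
  i=51: 2476
Match at i=51, j=50: x = 51·55 + 50 = 2855.

2855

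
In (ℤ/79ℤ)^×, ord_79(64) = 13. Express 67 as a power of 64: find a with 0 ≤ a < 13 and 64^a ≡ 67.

2

Successive powers of 64 modulo 79:
  64^0=1  64^1=64  64^2=67
So 64^2 ≡ 67 (mod 79), giving a = 2.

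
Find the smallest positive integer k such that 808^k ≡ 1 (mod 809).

2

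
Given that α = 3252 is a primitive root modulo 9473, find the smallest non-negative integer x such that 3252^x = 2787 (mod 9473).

Baby-step giant-step with m = ceil(sqrt(9472)) = 98.
Baby table (3252^j mod 9473 for j=0..97):
  0:1  1:3252  2:3636  3:1968  4:5661  5:3533  6:8040  7:600
  8:9235  9:2810  10:6148  11:5266  12:7321  13:2243  14:26  15:8768
  16:9279  17:3803  18:5091  19:6601  20:634  21:6127  22:3285  23:6749
  24:8280  25:4294  26:886  27:1480  28:676  29:616  30:4429  31:4148
  32:9217  33:1112  34:7011  35:7734  36:153  37:4960  38:6874  39:7441
  40:4090  41:588  42:8103  43:6543  44:1478  45:3645  46:2817  47:493
  48:2299  49:2151  50:3978  51:5811  52:8210  53:4006  54:2137  55:5815
  56:2272  57:9077  58:536  59:40  60:6931  61:3345  62:2936  63:8561
  64:8698  65:8991  66:5054  67:9426  68:8197  69:9095  70:2234  71:8650
  72:4463  73:1040  74:219  75:1713  76:552  77:4707  78:8269  79:6414
  80:8255  81:8251  82:4716  83:9118  84:1246  85:7021  86:2362  87:8094
  88:5694  89:6646  90:4879  91:8706  92:6588  93:5723  94:6224  95:6120
  96:8940  97:243
Giant step factor: 3252^(-98) ≡ 9130 (mod 9473).
Scan 2787·9130^i mod 9473 for i = 0, 1, …:
  i=0: 2787   i=1: 832   i=2: 8287   i=3: 8932
  i=4: 5576   i=5: 978   i=6: 5574   i=7: 1664
  i=8: 7101   i=9: 8391     …   i=66: 5030
  i=67: 8269
Match at i=67, j=78: x = 67·98 + 78 = 6644.

6644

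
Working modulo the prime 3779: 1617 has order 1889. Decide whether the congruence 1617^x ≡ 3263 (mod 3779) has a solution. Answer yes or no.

3263 ∈ ⟨1617⟩ iff 3263^1889 ≡ 1 (mod 3779), since |⟨1617⟩| = 1889.
3263^1889 mod 3779 = 1.
Since 1 = 1, 3263 lies in the subgroup.

yes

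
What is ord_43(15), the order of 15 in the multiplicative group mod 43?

21

The order of 15 must divide p − 1 = 42 = 2 · 3 · 7.
Divisors: 1, 2, 3, 6, 7, 14, 21, 42.
Check each in increasing order: 15^1 ≡ 15;  15^2 ≡ 10;  15^3 ≡ 21;  15^6 ≡ 11;  15^7 ≡ 36;  15^14 ≡ 6;  15^21 ≡ 1.
Smallest exponent giving 1 is 21.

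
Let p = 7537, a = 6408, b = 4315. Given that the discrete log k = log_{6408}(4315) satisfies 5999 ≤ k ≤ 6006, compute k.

6006

Compute 6408^5999 mod 7537 = 4039, then multiply by 6408 repeatedly:
  6408^5999=4039  6408^6000=7391  6408^6001=6557  6408^6002=6018  6408^6003=4052
  6408^6004=251  6408^6005=3027  6408^6006=4315
Found 4315 at exponent 6006.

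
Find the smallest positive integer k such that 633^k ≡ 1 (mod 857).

856

The order of 633 must divide p − 1 = 856 = 2^3 · 107.
Divisors: 1, 2, 4, 8, 107, 214, 428, 856.
Check each in increasing order: 633^1 ≡ 633;  633^2 ≡ 470;  633^4 ≡ 651;  633^8 ≡ 443;  633^107 ≡ 506;  633^214 ≡ 650;  633^428 ≡ 856;  633^856 ≡ 1.
Smallest exponent giving 1 is 856.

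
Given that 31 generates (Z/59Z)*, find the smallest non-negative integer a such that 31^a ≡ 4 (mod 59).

32

Baby-step giant-step with m = ceil(sqrt(58)) = 8.
Baby table (31^j mod 59 for j=0..7):
  0:1  1:31  2:17  3:55  4:53  5:50  6:16  7:24
Giant step factor: 31^(-8) ≡ 41 (mod 59).
Scan 4·41^i mod 59 for i = 0, 1, …:
  i=0: 4   i=1: 46   i=2: 57   i=3: 36
  i=4: 1
Match at i=4, j=0: a = 4·8 + 0 = 32.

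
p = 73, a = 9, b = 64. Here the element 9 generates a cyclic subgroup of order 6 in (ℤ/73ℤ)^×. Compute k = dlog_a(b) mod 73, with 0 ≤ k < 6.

4

Successive powers of 9 modulo 73:
  9^0=1  9^1=9  9^2=8  9^3=72  9^4=64
So 9^4 ≡ 64 (mod 73), giving k = 4.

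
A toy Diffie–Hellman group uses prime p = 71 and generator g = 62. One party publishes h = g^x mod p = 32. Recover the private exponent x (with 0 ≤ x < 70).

10

Baby-step giant-step with m = ceil(sqrt(70)) = 9.
Baby table (62^j mod 71 for j=0..8):
  0:1  1:62  2:10  3:52  4:29  5:23  6:6  7:17
  8:60
Giant step factor: 62^(-9) ≡ 33 (mod 71).
Scan 32·33^i mod 71 for i = 0, 1, …:
  i=0: 32   i=1: 62
Match at i=1, j=1: x = 1·9 + 1 = 10.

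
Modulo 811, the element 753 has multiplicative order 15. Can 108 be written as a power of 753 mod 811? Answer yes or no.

⟨753⟩ has order 15; its elements mod 811 are {1, 120, 130, 191, 196, 212, 276, 299, 339, 500, 570, 613, 680, 753, 797}.
108 is not in this set.

no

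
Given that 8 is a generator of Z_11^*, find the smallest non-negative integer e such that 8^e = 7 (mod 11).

9

Successive powers of 8 modulo 11:
  8^0=1  8^1=8  8^2=9  8^3=6  8^4=4  8^5=10
  8^6=3  8^7=2  8^8=5  8^9=7
So 8^9 ≡ 7 (mod 11), giving e = 9.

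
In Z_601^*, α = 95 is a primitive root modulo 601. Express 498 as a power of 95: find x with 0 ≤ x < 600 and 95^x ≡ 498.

Baby-step giant-step with m = ceil(sqrt(600)) = 25.
Baby table (95^j mod 601 for j=0..24):
  0:1  1:95  2:10  3:349  4:100  5:485  6:399  7:42
  8:384  9:420  10:234  11:594  12:537  13:531  14:562  15:502
  16:211  17:212  18:307  19:317  20:65  21:165  22:49  23:448
  24:490
Giant step factor: 95^(-25) ≡ 295 (mod 601).
Scan 498·295^i mod 601 for i = 0, 1, …:
  i=0: 498   i=1: 266   i=2: 340   i=3: 534
  i=4: 68   i=5: 227   i=6: 254   i=7: 406
  i=8: 171   i=9: 562
Match at i=9, j=14: x = 9·25 + 14 = 239.

239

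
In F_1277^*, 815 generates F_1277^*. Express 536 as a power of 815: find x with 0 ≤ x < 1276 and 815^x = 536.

Baby-step giant-step with m = ceil(sqrt(1276)) = 36.
Baby table (815^j mod 1277 for j=0..35):
  0:1  1:815  2:185  3:89  4:1023  5:1141  6:259  7:380
  8:666  9:65  10:618  11:532  12:677  13:91  14:99  15:234
  16:437  17:1149  18:394  19:583  20:101  21:587  22:807  23:50
  24:1163  25:311  26:619  27:70  28:862  29:180  30:1122  31:98
  32:696  33:252  34:1060  35:648
Giant step factor: 815^(-36) ≡ 698 (mod 1277).
Scan 536·698^i mod 1277 for i = 0, 1, …:
  i=0: 536   i=1: 1244   i=2: 1229   i=3: 975
  i=4: 1186   i=5: 332   i=6: 599   i=7: 523
  i=8: 1109   i=9: 220     …   i=21: 141
  i=22: 89
Match at i=22, j=3: x = 22·36 + 3 = 795.

795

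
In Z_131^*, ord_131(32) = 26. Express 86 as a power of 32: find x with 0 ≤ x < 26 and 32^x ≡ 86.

Successive powers of 32 modulo 131:
  32^0=1  32^1=32  32^2=107  32^3=18  32^4=52  32^5=92
  32^6=62  32^7=19  32^8=84  32^9=68  32^10=80  32^11=71
  32^12=45  32^13=130  32^14=99  32^15=24  32^16=113  32^17=79
  32^18=39  32^19=69  32^20=112  32^21=47  32^22=63  32^23=51
  32^24=60  32^25=86
So 32^25 ≡ 86 (mod 131), giving x = 25.

25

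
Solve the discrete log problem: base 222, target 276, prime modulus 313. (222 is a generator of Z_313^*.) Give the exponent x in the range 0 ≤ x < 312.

19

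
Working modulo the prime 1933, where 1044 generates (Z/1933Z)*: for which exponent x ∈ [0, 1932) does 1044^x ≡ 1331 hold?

1311

Baby-step giant-step with m = ceil(sqrt(1932)) = 44.
Baby table (1044^j mod 1933 for j=0..43):
  0:1  1:1044  2:1657  3:1806  4:789  5:258  6:665  7:313
  8:95  9:597  10:842  11:1466  12:1501  13:1314  14:1319  15:740
  16:1293  17:658  18:737  19:94  20:1486  21:1118  22:1593  23:712
  24:1056  25:654  26:427  27:1198  28:61  29:1828  30:561  31:1918
  32:1737  33:274  34:1905  35:1696  36:1929  37:1623  38:1104  39:508
  40:710  41:901  42:1206  43:681
Giant step factor: 1044^(-44) ≡ 1816 (mod 1933).
Scan 1331·1816^i mod 1933 for i = 0, 1, …:
  i=0: 1331   i=1: 846   i=2: 1534   i=3: 291
  i=4: 747   i=5: 1519   i=6: 113   i=7: 310
  i=8: 457   i=9: 655     …   i=28: 1142
  i=29: 1696
Match at i=29, j=35: x = 29·44 + 35 = 1311.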